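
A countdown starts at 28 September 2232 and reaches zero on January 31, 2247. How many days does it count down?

Sep 28, 2232 → Sep 28, 2233: 365 days.
Sep 28, 2233 → Sep 28, 2234: 365 days.
Sep 28, 2234 → Sep 28, 2235: 365 days.
Sep 28, 2235 → Sep 28, 2236: 366 days (Feb 29, 2236 is in that span).
Sep 28, 2236 → Sep 28, 2237: 365 days.
Sep 28, 2237 → Sep 28, 2238: 365 days.
Sep 28, 2238 → Sep 28, 2239: 365 days.
Sep 28, 2239 → Sep 28, 2240: 366 days (Feb 29, 2240 is in that span).
Sep 28, 2240 → Sep 28, 2241: 365 days.
Sep 28, 2241 → Sep 28, 2242: 365 days.
Sep 28, 2242 → Sep 28, 2243: 365 days.
Sep 28, 2243 → Sep 28, 2244: 366 days (Feb 29, 2244 is in that span).
Sep 28, 2244 → Sep 28, 2245: 365 days.
Sep 28, 2245 → Sep 28, 2246: 365 days.
Sep 28, 2246 → Oct 28, 2246: 30 days (September has 30).
Oct 28, 2246 → Nov 28, 2246: 31 days (October has 31).
Nov 28, 2246 → Dec 28, 2246: 30 days (November has 30).
Dec 28, 2246 → Jan 28, 2247: 31 days (December has 31).
Jan 28, 2247 → Jan 31, 2247: 3 days.
Total: 5238 days.

5238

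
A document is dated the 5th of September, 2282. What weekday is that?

Doomsday rule: the anchor day for the 2200s is Friday. For year 82: 82÷12 = 6 r 10, and 10÷4 = 2, so 6+10+2 = 18.
Friday + 18 ≡ Tuesday — that's 2282's doomsday.
In September the doomsday date is Sep 5.
Sep 5 is the doomsday itself: Tuesday.

Tuesday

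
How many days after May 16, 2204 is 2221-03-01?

6133

May 16, 2204 → May 16, 2205: 365 days.
May 16, 2205 → May 16, 2206: 365 days.
May 16, 2206 → May 16, 2207: 365 days.
May 16, 2207 → May 16, 2208: 366 days (Feb 29, 2208 is in that span).
May 16, 2208 → May 16, 2209: 365 days.
May 16, 2209 → May 16, 2210: 365 days.
May 16, 2210 → May 16, 2211: 365 days.
May 16, 2211 → May 16, 2212: 366 days (Feb 29, 2212 is in that span).
May 16, 2212 → May 16, 2213: 365 days.
May 16, 2213 → May 16, 2214: 365 days.
May 16, 2214 → May 16, 2215: 365 days.
May 16, 2215 → May 16, 2216: 366 days (Feb 29, 2216 is in that span).
May 16, 2216 → May 16, 2217: 365 days.
May 16, 2217 → May 16, 2218: 365 days.
May 16, 2218 → May 16, 2219: 365 days.
May 16, 2219 → May 16, 2220: 366 days (Feb 29, 2220 is in that span).
May 16, 2220 → Jun 16, 2220: 31 days (May has 31).
Jun 16, 2220 → Jul 16, 2220: 30 days (June has 30).
Jul 16, 2220 → Aug 16, 2220: 31 days (July has 31).
Aug 16, 2220 → Sep 16, 2220: 31 days (August has 31).
Sep 16, 2220 → Oct 16, 2220: 30 days (September has 30).
Oct 16, 2220 → Nov 16, 2220: 31 days (October has 31).
Nov 16, 2220 → Dec 16, 2220: 30 days (November has 30).
Dec 16, 2220 → Jan 16, 2221: 31 days (December has 31).
Jan 16, 2221 → Feb 16, 2221: 31 days (January has 31).
Feb 16, 2221 → Mar 1, 2221: 13 days.
Total: 6133 days.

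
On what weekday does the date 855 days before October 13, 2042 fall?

First find the weekday of Oct 13, 2042. Doomsday rule: the anchor day for the 2000s is Tuesday. For year 42: 42÷12 = 3 r 6, and 6÷4 = 1, so 3+6+1 = 10.
Tuesday + 10 ≡ Friday — that's 2042's doomsday.
In October the doomsday date is Oct 10.
Oct 13 is 3 days after Oct 10; 3 mod 7 = 3, so Friday + 3 = Monday.
855 mod 7 = 1, so 855 days before a Monday is Monday − 1 = Sunday.

Sunday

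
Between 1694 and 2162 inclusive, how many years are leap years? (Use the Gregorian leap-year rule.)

113

Multiples of 4 in [1694,2162]: 117.
Of those, multiples of 100: 5 (not leap unless ÷400).
Multiples of 400: 1.
Leap years = 117 − 5 + 1 = 113.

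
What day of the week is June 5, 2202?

Doomsday rule: the anchor day for the 2200s is Friday. For year 02: 2÷12 = 0 r 2, and 2÷4 = 0, so 0+2+0 = 2.
Friday + 2 ≡ Sunday — that's 2202's doomsday.
In June the doomsday date is Jun 6.
Jun 5 is 1 day before Jun 6; 1 mod 7 = 1, so Sunday − 1 = Saturday.

Saturday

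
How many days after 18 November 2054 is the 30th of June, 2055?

224

Nov 18, 2054 → Dec 18, 2054: 30 days (November has 30).
Dec 18, 2054 → Jan 18, 2055: 31 days (December has 31).
Jan 18, 2055 → Feb 18, 2055: 31 days (January has 31).
Feb 18, 2055 → Mar 18, 2055: 28 days (February has 28).
Mar 18, 2055 → Apr 18, 2055: 31 days (March has 31).
Apr 18, 2055 → May 18, 2055: 30 days (April has 30).
May 18, 2055 → Jun 18, 2055: 31 days (May has 31).
Jun 18, 2055 → Jun 30, 2055: 12 days.
Total: 224 days.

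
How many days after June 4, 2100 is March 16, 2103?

Jun 4, 2100 → Jun 4, 2101: 365 days.
Jun 4, 2101 → Jun 4, 2102: 365 days.
Jun 4, 2102 → Jul 4, 2102: 30 days (June has 30).
Jul 4, 2102 → Aug 4, 2102: 31 days (July has 31).
Aug 4, 2102 → Sep 4, 2102: 31 days (August has 31).
Sep 4, 2102 → Oct 4, 2102: 30 days (September has 30).
Oct 4, 2102 → Nov 4, 2102: 31 days (October has 31).
Nov 4, 2102 → Dec 4, 2102: 30 days (November has 30).
Dec 4, 2102 → Jan 4, 2103: 31 days (December has 31).
Jan 4, 2103 → Feb 4, 2103: 31 days (January has 31).
Feb 4, 2103 → Mar 4, 2103: 28 days (February has 28).
Mar 4, 2103 → Mar 16, 2103: 12 days.
Total: 1015 days.

1015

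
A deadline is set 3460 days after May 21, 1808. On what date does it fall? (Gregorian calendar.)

November 10, 1817

+365 (one year) → May 21, 1809 (3095 left).
+365 (one year) → May 21, 1810 (2730 left).
+365 (one year) → May 21, 1811 (2365 left).
+366 (one year; includes Feb 29, 1812) → May 21, 1812 (1999 left).
+365 (one year) → May 21, 1813 (1634 left).
+365 (one year) → May 21, 1814 (1269 left).
+365 (one year) → May 21, 1815 (904 left).
+366 (one year; includes Feb 29, 1816) → May 21, 1816 (538 left).
+365 (one year) → May 21, 1817 (173 left).
May has 31 days: +11 → Jun 1, 1817 (162 left).
Jun has 30 days: +30 → Jul 1, 1817 (132 left).
Jul has 31 days: +31 → Aug 1, 1817 (101 left).
Aug has 31 days: +31 → Sep 1, 1817 (70 left).
Sep has 30 days: +30 → Oct 1, 1817 (40 left).
Oct has 31 days: +31 → Nov 1, 1817 (9 left).
+9 → Nov 10, 1817.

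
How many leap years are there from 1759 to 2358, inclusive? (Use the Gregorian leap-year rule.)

Multiples of 4 in [1759,2358]: 150.
Of those, multiples of 100: 6 (not leap unless ÷400).
Multiples of 400: 1.
Leap years = 150 − 6 + 1 = 145.

145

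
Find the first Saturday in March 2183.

March 1, 2183

March 1, 2183 is a Saturday.
The first Saturday is therefore March 1 (same day).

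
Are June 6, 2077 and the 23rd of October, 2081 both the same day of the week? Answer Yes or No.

No

From Jun 6, 2077 to Oct 23, 2081 is 1600 days.
1600 mod 7 = 4, so they are different weekdays.
(Jun 6, 2077 is a Sunday; Oct 23, 2081 is a Thursday.)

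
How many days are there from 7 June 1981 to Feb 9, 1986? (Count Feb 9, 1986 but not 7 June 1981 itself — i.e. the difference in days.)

1708

Jun 7, 1981 → Jun 7, 1982: 365 days.
Jun 7, 1982 → Jun 7, 1983: 365 days.
Jun 7, 1983 → Jun 7, 1984: 366 days (Feb 29, 1984 is in that span).
Jun 7, 1984 → Jun 7, 1985: 365 days.
Jun 7, 1985 → Jul 7, 1985: 30 days (June has 30).
Jul 7, 1985 → Aug 7, 1985: 31 days (July has 31).
Aug 7, 1985 → Sep 7, 1985: 31 days (August has 31).
Sep 7, 1985 → Oct 7, 1985: 30 days (September has 30).
Oct 7, 1985 → Nov 7, 1985: 31 days (October has 31).
Nov 7, 1985 → Dec 7, 1985: 30 days (November has 30).
Dec 7, 1985 → Jan 7, 1986: 31 days (December has 31).
Jan 7, 1986 → Feb 7, 1986: 31 days (January has 31).
Feb 7, 1986 → Feb 9, 1986: 2 days.
Total: 1708 days.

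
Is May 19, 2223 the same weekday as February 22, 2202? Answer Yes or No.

From Feb 22, 2202 to May 19, 2223 is 7756 days.
7756 mod 7 = 0, so they are the same weekday.
(Feb 22, 2202 is a Monday; May 19, 2223 is a Monday.)

Yes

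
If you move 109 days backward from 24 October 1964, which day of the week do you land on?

Tuesday

First find the weekday of Oct 24, 1964. Doomsday rule: the anchor day for the 1900s is Wednesday. For year 64: 64÷12 = 5 r 4, and 4÷4 = 1, so 5+4+1 = 10.
Wednesday + 10 ≡ Saturday — that's 1964's doomsday.
In October the doomsday date is Oct 10.
Oct 24 is 14 days after Oct 10; 14 mod 7 = 0, so Saturday + 0 = Saturday.
109 mod 7 = 4, so 109 days before a Saturday is Saturday − 4 = Tuesday.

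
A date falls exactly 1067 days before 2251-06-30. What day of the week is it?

Jun 30, 2251 is a Monday.
1067 mod 7 = 3, so 1067 days before a Monday is Monday − 3 = Friday.

Friday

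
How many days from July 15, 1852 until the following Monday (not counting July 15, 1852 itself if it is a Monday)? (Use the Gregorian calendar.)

4

Jul 15, 1852 is a Thursday.
From Thursday to the next Monday is 4 days.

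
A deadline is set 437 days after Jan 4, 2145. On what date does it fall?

March 17, 2146

+365 (one year) → Jan 4, 2146 (72 left).
Jan has 31 days: +28 → Feb 1, 2146 (44 left).
Feb has 28 days: +28 → Mar 1, 2146 (16 left).
+16 → Mar 17, 2146.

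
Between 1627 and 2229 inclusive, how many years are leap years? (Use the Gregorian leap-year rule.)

Multiples of 4 in [1627,2229]: 151.
Of those, multiples of 100: 6 (not leap unless ÷400).
Multiples of 400: 1.
Leap years = 151 − 6 + 1 = 146.

146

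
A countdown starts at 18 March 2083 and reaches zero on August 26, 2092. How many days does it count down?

3449

Mar 18, 2083 → Mar 18, 2084: 366 days (Feb 29, 2084 is in that span).
Mar 18, 2084 → Mar 18, 2085: 365 days.
Mar 18, 2085 → Mar 18, 2086: 365 days.
Mar 18, 2086 → Mar 18, 2087: 365 days.
Mar 18, 2087 → Mar 18, 2088: 366 days (Feb 29, 2088 is in that span).
Mar 18, 2088 → Mar 18, 2089: 365 days.
Mar 18, 2089 → Mar 18, 2090: 365 days.
Mar 18, 2090 → Mar 18, 2091: 365 days.
Mar 18, 2091 → Mar 18, 2092: 366 days (Feb 29, 2092 is in that span).
Mar 18, 2092 → Apr 18, 2092: 31 days (March has 31).
Apr 18, 2092 → May 18, 2092: 30 days (April has 30).
May 18, 2092 → Jun 18, 2092: 31 days (May has 31).
Jun 18, 2092 → Jul 18, 2092: 30 days (June has 30).
Jul 18, 2092 → Aug 18, 2092: 31 days (July has 31).
Aug 18, 2092 → Aug 26, 2092: 8 days.
Total: 3449 days.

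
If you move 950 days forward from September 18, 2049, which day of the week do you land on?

Sep 18, 2049 is a Saturday.
950 mod 7 = 5, so 950 days after a Saturday is Saturday + 5 = Thursday.

Thursday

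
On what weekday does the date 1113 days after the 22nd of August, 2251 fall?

First find the weekday of Aug 22, 2251. Doomsday rule: the anchor day for the 2200s is Friday. For year 51: 51÷12 = 4 r 3, and 3÷4 = 0, so 4+3+0 = 7.
Friday + 7 ≡ Friday — that's 2251's doomsday.
In August the doomsday date is Aug 8.
Aug 22 is 14 days after Aug 8; 14 mod 7 = 0, so Friday + 0 = Friday.
1113 mod 7 = 0, so 1113 days after a Friday is Friday + 0 = Friday.

Friday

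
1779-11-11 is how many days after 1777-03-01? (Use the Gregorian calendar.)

985

Mar 1, 1777 → Mar 1, 1778: 365 days.
Mar 1, 1778 → Mar 1, 1779: 365 days.
Mar 1, 1779 → Apr 1, 1779: 31 days (March has 31).
Apr 1, 1779 → May 1, 1779: 30 days (April has 30).
May 1, 1779 → Jun 1, 1779: 31 days (May has 31).
Jun 1, 1779 → Jul 1, 1779: 30 days (June has 30).
Jul 1, 1779 → Aug 1, 1779: 31 days (July has 31).
Aug 1, 1779 → Sep 1, 1779: 31 days (August has 31).
Sep 1, 1779 → Oct 1, 1779: 30 days (September has 30).
Oct 1, 1779 → Nov 1, 1779: 31 days (October has 31).
Nov 1, 1779 → Nov 11, 1779: 10 days.
Total: 985 days.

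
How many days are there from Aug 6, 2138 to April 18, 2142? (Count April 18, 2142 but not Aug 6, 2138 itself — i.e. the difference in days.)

Aug 6, 2138 → Aug 6, 2139: 365 days.
Aug 6, 2139 → Aug 6, 2140: 366 days (Feb 29, 2140 is in that span).
Aug 6, 2140 → Aug 6, 2141: 365 days.
Aug 6, 2141 → Sep 6, 2141: 31 days (August has 31).
Sep 6, 2141 → Oct 6, 2141: 30 days (September has 30).
Oct 6, 2141 → Nov 6, 2141: 31 days (October has 31).
Nov 6, 2141 → Dec 6, 2141: 30 days (November has 30).
Dec 6, 2141 → Jan 6, 2142: 31 days (December has 31).
Jan 6, 2142 → Feb 6, 2142: 31 days (January has 31).
Feb 6, 2142 → Mar 6, 2142: 28 days (February has 28).
Mar 6, 2142 → Apr 6, 2142: 31 days (March has 31).
Apr 6, 2142 → Apr 18, 2142: 12 days.
Total: 1351 days.

1351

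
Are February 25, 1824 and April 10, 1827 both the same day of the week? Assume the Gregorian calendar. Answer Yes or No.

No

From Feb 25, 1824 to Apr 10, 1827 is 1140 days.
1140 mod 7 = 6, so they are different weekdays.
(Feb 25, 1824 is a Wednesday; Apr 10, 1827 is a Tuesday.)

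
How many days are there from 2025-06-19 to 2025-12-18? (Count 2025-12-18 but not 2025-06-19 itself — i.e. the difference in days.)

182

Jun 19, 2025 → Jul 19, 2025: 30 days (June has 30).
Jul 19, 2025 → Aug 19, 2025: 31 days (July has 31).
Aug 19, 2025 → Sep 19, 2025: 31 days (August has 31).
Sep 19, 2025 → Oct 19, 2025: 30 days (September has 30).
Oct 19, 2025 → Nov 19, 2025: 31 days (October has 31).
Nov 19, 2025 → Dec 18, 2025: 29 days.
Total: 182 days.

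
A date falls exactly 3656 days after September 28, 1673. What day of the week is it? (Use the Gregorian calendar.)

First find the weekday of Sep 28, 1673. Doomsday rule: the anchor day for the 1600s is Tuesday. For year 73: 73÷12 = 6 r 1, and 1÷4 = 0, so 6+1+0 = 7.
Tuesday + 7 ≡ Tuesday — that's 1673's doomsday.
In September the doomsday date is Sep 5.
Sep 28 is 23 days after Sep 5; 23 mod 7 = 2, so Tuesday + 2 = Thursday.
3656 mod 7 = 2, so 3656 days after a Thursday is Thursday + 2 = Saturday.

Saturday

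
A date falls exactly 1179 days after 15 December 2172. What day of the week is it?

Friday

First find the weekday of Dec 15, 2172. Doomsday rule: the anchor day for the 2100s is Sunday. For year 72: 72÷12 = 6 r 0, and 0÷4 = 0, so 6+0+0 = 6.
Sunday + 6 ≡ Saturday — that's 2172's doomsday.
In December the doomsday date is Dec 12.
Dec 15 is 3 days after Dec 12; 3 mod 7 = 3, so Saturday + 3 = Tuesday.
1179 mod 7 = 3, so 1179 days after a Tuesday is Tuesday + 3 = Friday.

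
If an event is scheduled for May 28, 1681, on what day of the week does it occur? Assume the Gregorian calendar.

Doomsday rule: the anchor day for the 1600s is Tuesday. For year 81: 81÷12 = 6 r 9, and 9÷4 = 2, so 6+9+2 = 17.
Tuesday + 17 ≡ Friday — that's 1681's doomsday.
In May the doomsday date is May 9.
May 28 is 19 days after May 9; 19 mod 7 = 5, so Friday + 5 = Wednesday.

Wednesday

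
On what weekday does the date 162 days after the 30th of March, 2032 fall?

Wednesday

First find the weekday of Mar 30, 2032. Doomsday rule: the anchor day for the 2000s is Tuesday. For year 32: 32÷12 = 2 r 8, and 8÷4 = 2, so 2+8+2 = 12.
Tuesday + 12 ≡ Sunday — that's 2032's doomsday.
In March the doomsday date is Mar 14.
Mar 30 is 16 days after Mar 14; 16 mod 7 = 2, so Sunday + 2 = Tuesday.
162 mod 7 = 1, so 162 days after a Tuesday is Tuesday + 1 = Wednesday.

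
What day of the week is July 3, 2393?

Doomsday rule: the anchor day for the 2300s is Wednesday. For year 93: 93÷12 = 7 r 9, and 9÷4 = 2, so 7+9+2 = 18.
Wednesday + 18 ≡ Sunday — that's 2393's doomsday.
In July the doomsday date is Jul 11.
Jul 3 is 8 days before Jul 11; 8 mod 7 = 1, so Sunday − 1 = Saturday.

Saturday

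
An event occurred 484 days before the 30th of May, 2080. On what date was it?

−366 (one year; includes Feb 29, 2080) → May 30, 2079 (118 left).
−30 → Apr 30, 2079 (end of Apr, 30 days; 88 left).
−30 → Mar 31, 2079 (end of Mar, 31 days; 58 left).
−31 → Feb 28, 2079 (end of Feb, 28 days; 27 left).
−27 → Feb 1, 2079.

February 1, 2079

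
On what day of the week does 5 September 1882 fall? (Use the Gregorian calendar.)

Tuesday

January 1, 1882 is a Sunday.
Jan 1, 1882 → Feb 1, 1882: 31 days (January has 31).
Feb 1, 1882 → Mar 1, 1882: 28 days (February has 28).
Mar 1, 1882 → Apr 1, 1882: 31 days (March has 31).
Apr 1, 1882 → May 1, 1882: 30 days (April has 30).
May 1, 1882 → Jun 1, 1882: 31 days (May has 31).
Jun 1, 1882 → Jul 1, 1882: 30 days (June has 30).
Jul 1, 1882 → Aug 1, 1882: 31 days (July has 31).
Aug 1, 1882 → Sep 1, 1882: 31 days (August has 31).
Sep 1, 1882 → Sep 5, 1882: 4 days.
Total: 247 days.
247 mod 7 = 2, so Sunday + 2 = Tuesday.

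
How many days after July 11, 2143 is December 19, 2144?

Jul 11, 2143 → Jul 11, 2144: 366 days (Feb 29, 2144 is in that span).
Jul 11, 2144 → Aug 11, 2144: 31 days (July has 31).
Aug 11, 2144 → Sep 11, 2144: 31 days (August has 31).
Sep 11, 2144 → Oct 11, 2144: 30 days (September has 30).
Oct 11, 2144 → Nov 11, 2144: 31 days (October has 31).
Nov 11, 2144 → Dec 11, 2144: 30 days (November has 30).
Dec 11, 2144 → Dec 19, 2144: 8 days.
Total: 527 days.

527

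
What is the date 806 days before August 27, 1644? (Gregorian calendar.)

June 13, 1642

−366 (one year; includes Feb 29, 1644) → Aug 27, 1643 (440 left).
−365 (one year) → Aug 27, 1642 (75 left).
−27 → Jul 31, 1642 (end of Jul, 31 days; 48 left).
−31 → Jun 30, 1642 (end of Jun, 30 days; 17 left).
−17 → Jun 13, 1642.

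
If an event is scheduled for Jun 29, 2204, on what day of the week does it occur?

Friday

Doomsday rule: the anchor day for the 2200s is Friday. For year 04: 4÷12 = 0 r 4, and 4÷4 = 1, so 0+4+1 = 5.
Friday + 5 ≡ Wednesday — that's 2204's doomsday.
In June the doomsday date is Jun 6.
Jun 29 is 23 days after Jun 6; 23 mod 7 = 2, so Wednesday + 2 = Friday.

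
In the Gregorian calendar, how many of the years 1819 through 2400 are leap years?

142

Multiples of 4 in [1819,2400]: 146.
Of those, multiples of 100: 6 (not leap unless ÷400).
Multiples of 400: 2.
Leap years = 146 − 6 + 2 = 142.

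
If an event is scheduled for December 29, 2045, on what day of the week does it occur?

Friday

Doomsday rule: the anchor day for the 2000s is Tuesday. For year 45: 45÷12 = 3 r 9, and 9÷4 = 2, so 3+9+2 = 14.
Tuesday + 14 ≡ Tuesday — that's 2045's doomsday.
In December the doomsday date is Dec 12.
Dec 29 is 17 days after Dec 12; 17 mod 7 = 3, so Tuesday + 3 = Friday.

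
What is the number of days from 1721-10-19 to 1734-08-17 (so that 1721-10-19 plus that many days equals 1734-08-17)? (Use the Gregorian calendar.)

Oct 19, 1721 → Oct 19, 1722: 365 days.
Oct 19, 1722 → Oct 19, 1723: 365 days.
Oct 19, 1723 → Oct 19, 1724: 366 days (Feb 29, 1724 is in that span).
Oct 19, 1724 → Oct 19, 1725: 365 days.
Oct 19, 1725 → Oct 19, 1726: 365 days.
Oct 19, 1726 → Oct 19, 1727: 365 days.
Oct 19, 1727 → Oct 19, 1728: 366 days (Feb 29, 1728 is in that span).
Oct 19, 1728 → Oct 19, 1729: 365 days.
Oct 19, 1729 → Oct 19, 1730: 365 days.
Oct 19, 1730 → Oct 19, 1731: 365 days.
Oct 19, 1731 → Oct 19, 1732: 366 days (Feb 29, 1732 is in that span).
Oct 19, 1732 → Oct 19, 1733: 365 days.
Oct 19, 1733 → Nov 19, 1733: 31 days (October has 31).
Nov 19, 1733 → Dec 19, 1733: 30 days (November has 30).
Dec 19, 1733 → Jan 19, 1734: 31 days (December has 31).
Jan 19, 1734 → Feb 19, 1734: 31 days (January has 31).
Feb 19, 1734 → Mar 19, 1734: 28 days (February has 28).
Mar 19, 1734 → Apr 19, 1734: 31 days (March has 31).
Apr 19, 1734 → May 19, 1734: 30 days (April has 30).
May 19, 1734 → Jun 19, 1734: 31 days (May has 31).
Jun 19, 1734 → Jul 19, 1734: 30 days (June has 30).
Jul 19, 1734 → Aug 17, 1734: 29 days.
Total: 4685 days.

4685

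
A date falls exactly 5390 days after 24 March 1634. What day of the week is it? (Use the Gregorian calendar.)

Mar 24, 1634 is a Friday.
5390 mod 7 = 0, so 5390 days after a Friday is Friday + 0 = Friday.

Friday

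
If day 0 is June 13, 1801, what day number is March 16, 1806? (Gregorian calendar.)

Jun 13, 1801 → Jun 13, 1802: 365 days.
Jun 13, 1802 → Jun 13, 1803: 365 days.
Jun 13, 1803 → Jun 13, 1804: 366 days (Feb 29, 1804 is in that span).
Jun 13, 1804 → Jun 13, 1805: 365 days.
Jun 13, 1805 → Jul 13, 1805: 30 days (June has 30).
Jul 13, 1805 → Aug 13, 1805: 31 days (July has 31).
Aug 13, 1805 → Sep 13, 1805: 31 days (August has 31).
Sep 13, 1805 → Oct 13, 1805: 30 days (September has 30).
Oct 13, 1805 → Nov 13, 1805: 31 days (October has 31).
Nov 13, 1805 → Dec 13, 1805: 30 days (November has 30).
Dec 13, 1805 → Jan 13, 1806: 31 days (December has 31).
Jan 13, 1806 → Feb 13, 1806: 31 days (January has 31).
Feb 13, 1806 → Mar 13, 1806: 28 days (February has 28).
Mar 13, 1806 → Mar 16, 1806: 3 days.
Total: 1737 days.

1737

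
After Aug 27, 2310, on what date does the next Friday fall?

Aug 27, 2310 is a Saturday.
From Saturday to the next Friday is 6 days.
Aug 27, 2310 + 6 = Sep 2, 2310.

September 2, 2310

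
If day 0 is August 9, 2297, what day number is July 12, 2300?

Aug 9, 2297 → Aug 9, 2298: 365 days.
Aug 9, 2298 → Aug 9, 2299: 365 days.
Aug 9, 2299 → Sep 9, 2299: 31 days (August has 31).
Sep 9, 2299 → Oct 9, 2299: 30 days (September has 30).
Oct 9, 2299 → Nov 9, 2299: 31 days (October has 31).
Nov 9, 2299 → Dec 9, 2299: 30 days (November has 30).
Dec 9, 2299 → Jan 9, 2300: 31 days (December has 31).
Jan 9, 2300 → Feb 9, 2300: 31 days (January has 31).
Feb 9, 2300 → Mar 9, 2300: 28 days (February has 28).
Mar 9, 2300 → Apr 9, 2300: 31 days (March has 31).
Apr 9, 2300 → May 9, 2300: 30 days (April has 30).
May 9, 2300 → Jun 9, 2300: 31 days (May has 31).
Jun 9, 2300 → Jul 9, 2300: 30 days (June has 30).
Jul 9, 2300 → Jul 12, 2300: 3 days.
Total: 1067 days.

1067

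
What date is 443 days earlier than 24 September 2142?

−365 (one year) → Sep 24, 2141 (78 left).
−24 → Aug 31, 2141 (end of Aug, 31 days; 54 left).
−31 → Jul 31, 2141 (end of Jul, 31 days; 23 left).
−23 → Jul 8, 2141.

July 8, 2141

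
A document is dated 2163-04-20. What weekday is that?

Wednesday

Doomsday rule: the anchor day for the 2100s is Sunday. For year 63: 63÷12 = 5 r 3, and 3÷4 = 0, so 5+3+0 = 8.
Sunday + 8 ≡ Monday — that's 2163's doomsday.
In April the doomsday date is Apr 4.
Apr 20 is 16 days after Apr 4; 16 mod 7 = 2, so Monday + 2 = Wednesday.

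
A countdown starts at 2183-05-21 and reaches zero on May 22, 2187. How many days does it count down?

May 21, 2183 → May 21, 2184: 366 days (Feb 29, 2184 is in that span).
May 21, 2184 → May 21, 2185: 365 days.
May 21, 2185 → May 21, 2186: 365 days.
May 21, 2186 → Jun 21, 2186: 31 days (May has 31).
Jun 21, 2186 → Jul 21, 2186: 30 days (June has 30).
Jul 21, 2186 → Aug 21, 2186: 31 days (July has 31).
Aug 21, 2186 → Sep 21, 2186: 31 days (August has 31).
Sep 21, 2186 → Oct 21, 2186: 30 days (September has 30).
Oct 21, 2186 → Nov 21, 2186: 31 days (October has 31).
Nov 21, 2186 → Dec 21, 2186: 30 days (November has 30).
Dec 21, 2186 → Jan 21, 2187: 31 days (December has 31).
Jan 21, 2187 → Feb 21, 2187: 31 days (January has 31).
Feb 21, 2187 → Mar 21, 2187: 28 days (February has 28).
Mar 21, 2187 → Apr 21, 2187: 31 days (March has 31).
Apr 21, 2187 → May 21, 2187: 30 days (April has 30).
May 21, 2187 → May 22, 2187: 1 days.
Total: 1462 days.

1462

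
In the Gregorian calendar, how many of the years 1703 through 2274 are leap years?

Multiples of 4 in [1703,2274]: 143.
Of those, multiples of 100: 5 (not leap unless ÷400).
Multiples of 400: 1.
Leap years = 143 − 5 + 1 = 139.

139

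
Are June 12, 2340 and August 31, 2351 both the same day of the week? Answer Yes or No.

From Jun 12, 2340 to Aug 31, 2351 is 4097 days.
4097 mod 7 = 2, so they are different weekdays.
(Jun 12, 2340 is a Wednesday; Aug 31, 2351 is a Friday.)

No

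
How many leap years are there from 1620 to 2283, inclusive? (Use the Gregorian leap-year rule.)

161

Multiples of 4 in [1620,2283]: 166.
Of those, multiples of 100: 6 (not leap unless ÷400).
Multiples of 400: 1.
Leap years = 166 − 6 + 1 = 161.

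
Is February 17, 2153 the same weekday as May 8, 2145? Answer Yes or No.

Yes

From May 8, 2145 to Feb 17, 2153 is 2842 days.
2842 mod 7 = 0, so they are the same weekday.
(May 8, 2145 is a Saturday; Feb 17, 2153 is a Saturday.)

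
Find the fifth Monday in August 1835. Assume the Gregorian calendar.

August 1, 1835 is a Saturday.
The first Monday is therefore August 3 (2 days later).
The fifth Monday is 3 + 4×7 = August 31.

August 31, 1835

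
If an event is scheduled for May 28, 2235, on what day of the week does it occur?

Thursday

Doomsday rule: the anchor day for the 2200s is Friday. For year 35: 35÷12 = 2 r 11, and 11÷4 = 2, so 2+11+2 = 15.
Friday + 15 ≡ Saturday — that's 2235's doomsday.
In May the doomsday date is May 9.
May 28 is 19 days after May 9; 19 mod 7 = 5, so Saturday + 5 = Thursday.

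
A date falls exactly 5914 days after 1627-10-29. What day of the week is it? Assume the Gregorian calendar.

First find the weekday of Oct 29, 1627. Doomsday rule: the anchor day for the 1600s is Tuesday. For year 27: 27÷12 = 2 r 3, and 3÷4 = 0, so 2+3+0 = 5.
Tuesday + 5 ≡ Sunday — that's 1627's doomsday.
In October the doomsday date is Oct 10.
Oct 29 is 19 days after Oct 10; 19 mod 7 = 5, so Sunday + 5 = Friday.
5914 mod 7 = 6, so 5914 days after a Friday is Friday + 6 = Thursday.

Thursday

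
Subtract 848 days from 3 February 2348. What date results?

−365 (one year) → Feb 3, 2347 (483 left).
−365 (one year) → Feb 3, 2346 (118 left).
−3 → Jan 31, 2346 (end of Jan, 31 days; 115 left).
−31 → Dec 31, 2345 (end of Dec, 31 days; 84 left).
−31 → Nov 30, 2345 (end of Nov, 30 days; 53 left).
−30 → Oct 31, 2345 (end of Oct, 31 days; 23 left).
−23 → Oct 8, 2345.

October 8, 2345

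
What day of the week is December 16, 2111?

Wednesday

January 1, 2111 is a Thursday.
Jan 1, 2111 → Feb 1, 2111: 31 days (January has 31).
Feb 1, 2111 → Mar 1, 2111: 28 days (February has 28).
Mar 1, 2111 → Apr 1, 2111: 31 days (March has 31).
Apr 1, 2111 → May 1, 2111: 30 days (April has 30).
May 1, 2111 → Jun 1, 2111: 31 days (May has 31).
Jun 1, 2111 → Jul 1, 2111: 30 days (June has 30).
Jul 1, 2111 → Aug 1, 2111: 31 days (July has 31).
Aug 1, 2111 → Sep 1, 2111: 31 days (August has 31).
Sep 1, 2111 → Oct 1, 2111: 30 days (September has 30).
Oct 1, 2111 → Nov 1, 2111: 31 days (October has 31).
Nov 1, 2111 → Dec 1, 2111: 30 days (November has 30).
Dec 1, 2111 → Dec 16, 2111: 15 days.
Total: 349 days.
349 mod 7 = 6, so Thursday + 6 = Wednesday.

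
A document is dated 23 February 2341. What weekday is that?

Doomsday rule: the anchor day for the 2300s is Wednesday. For year 41: 41÷12 = 3 r 5, and 5÷4 = 1, so 3+5+1 = 9.
Wednesday + 9 ≡ Friday — that's 2341's doomsday.
In February the doomsday date is Feb 28 (2341 is not a leap year).
Feb 23 is 5 days before Feb 28; 5 mod 7 = 5, so Friday − 5 = Sunday.

Sunday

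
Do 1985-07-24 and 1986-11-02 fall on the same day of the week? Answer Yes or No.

No

From Jul 24, 1985 to Nov 2, 1986 is 466 days.
466 mod 7 = 4, so they are different weekdays.
(Jul 24, 1985 is a Wednesday; Nov 2, 1986 is a Sunday.)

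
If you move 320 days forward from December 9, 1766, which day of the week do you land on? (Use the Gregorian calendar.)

Sunday

Dec 9, 1766 is a Tuesday.
320 mod 7 = 5, so 320 days after a Tuesday is Tuesday + 5 = Sunday.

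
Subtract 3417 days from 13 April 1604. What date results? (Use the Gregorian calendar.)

December 5, 1594

−366 (one year; includes Feb 29, 1604) → Apr 13, 1603 (3051 left).
−365 (one year) → Apr 13, 1602 (2686 left).
−365 (one year) → Apr 13, 1601 (2321 left).
−365 (one year) → Apr 13, 1600 (1956 left).
−366 (one year; includes Feb 29, 1600) → Apr 13, 1599 (1590 left).
−365 (one year) → Apr 13, 1598 (1225 left).
−365 (one year) → Apr 13, 1597 (860 left).
−365 (one year) → Apr 13, 1596 (495 left).
−366 (one year; includes Feb 29, 1596) → Apr 13, 1595 (129 left).
−13 → Mar 31, 1595 (end of Mar, 31 days; 116 left).
−31 → Feb 28, 1595 (end of Feb, 28 days; 85 left).
−28 → Jan 31, 1595 (end of Jan, 31 days; 57 left).
−31 → Dec 31, 1594 (end of Dec, 31 days; 26 left).
−26 → Dec 5, 1594.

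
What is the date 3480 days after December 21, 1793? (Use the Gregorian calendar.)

July 3, 1803

+365 (one year) → Dec 21, 1794 (3115 left).
+365 (one year) → Dec 21, 1795 (2750 left).
+366 (one year; includes Feb 29, 1796) → Dec 21, 1796 (2384 left).
+365 (one year) → Dec 21, 1797 (2019 left).
+365 (one year) → Dec 21, 1798 (1654 left).
+365 (one year) → Dec 21, 1799 (1289 left).
+365 (one year) → Dec 21, 1800 (924 left).
+365 (one year) → Dec 21, 1801 (559 left).
+365 (one year) → Dec 21, 1802 (194 left).
Dec has 31 days: +11 → Jan 1, 1803 (183 left).
Jan has 31 days: +31 → Feb 1, 1803 (152 left).
Feb has 28 days: +28 → Mar 1, 1803 (124 left).
Mar has 31 days: +31 → Apr 1, 1803 (93 left).
Apr has 30 days: +30 → May 1, 1803 (63 left).
May has 31 days: +31 → Jun 1, 1803 (32 left).
Jun has 30 days: +30 → Jul 1, 1803 (2 left).
+2 → Jul 3, 1803.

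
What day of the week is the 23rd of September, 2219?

Doomsday rule: the anchor day for the 2200s is Friday. For year 19: 19÷12 = 1 r 7, and 7÷4 = 1, so 1+7+1 = 9.
Friday + 9 ≡ Sunday — that's 2219's doomsday.
In September the doomsday date is Sep 5.
Sep 23 is 18 days after Sep 5; 18 mod 7 = 4, so Sunday + 4 = Thursday.

Thursday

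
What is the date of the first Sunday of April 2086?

April 1, 2086 is a Monday.
The first Sunday is therefore April 7 (6 days later).

April 7, 2086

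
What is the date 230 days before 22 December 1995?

May 6, 1995

−22 → Nov 30, 1995 (end of Nov, 30 days; 208 left).
−30 → Oct 31, 1995 (end of Oct, 31 days; 178 left).
−31 → Sep 30, 1995 (end of Sep, 30 days; 147 left).
−30 → Aug 31, 1995 (end of Aug, 31 days; 117 left).
−31 → Jul 31, 1995 (end of Jul, 31 days; 86 left).
−31 → Jun 30, 1995 (end of Jun, 30 days; 55 left).
−30 → May 31, 1995 (end of May, 31 days; 25 left).
−25 → May 6, 1995.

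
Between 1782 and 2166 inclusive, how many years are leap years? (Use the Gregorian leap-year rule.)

93

Multiples of 4 in [1782,2166]: 96.
Of those, multiples of 100: 4 (not leap unless ÷400).
Multiples of 400: 1.
Leap years = 96 − 4 + 1 = 93.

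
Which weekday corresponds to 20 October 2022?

Thursday

Doomsday rule: the anchor day for the 2000s is Tuesday. For year 22: 22÷12 = 1 r 10, and 10÷4 = 2, so 1+10+2 = 13.
Tuesday + 13 ≡ Monday — that's 2022's doomsday.
In October the doomsday date is Oct 10.
Oct 20 is 10 days after Oct 10; 10 mod 7 = 3, so Monday + 3 = Thursday.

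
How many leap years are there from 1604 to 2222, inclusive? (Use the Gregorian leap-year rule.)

150

Multiples of 4 in [1604,2222]: 155.
Of those, multiples of 100: 6 (not leap unless ÷400).
Multiples of 400: 1.
Leap years = 155 − 6 + 1 = 150.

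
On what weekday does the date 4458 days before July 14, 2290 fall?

Jul 14, 2290 is a Monday.
4458 mod 7 = 6, so 4458 days before a Monday is Monday − 6 = Tuesday.

Tuesday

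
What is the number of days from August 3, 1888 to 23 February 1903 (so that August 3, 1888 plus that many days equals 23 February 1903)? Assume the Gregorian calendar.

5316

Aug 3, 1888 → Aug 3, 1889: 365 days.
Aug 3, 1889 → Aug 3, 1890: 365 days.
Aug 3, 1890 → Aug 3, 1891: 365 days.
Aug 3, 1891 → Aug 3, 1892: 366 days (Feb 29, 1892 is in that span).
Aug 3, 1892 → Aug 3, 1893: 365 days.
Aug 3, 1893 → Aug 3, 1894: 365 days.
Aug 3, 1894 → Aug 3, 1895: 365 days.
Aug 3, 1895 → Aug 3, 1896: 366 days (Feb 29, 1896 is in that span).
Aug 3, 1896 → Aug 3, 1897: 365 days.
Aug 3, 1897 → Aug 3, 1898: 365 days.
Aug 3, 1898 → Aug 3, 1899: 365 days.
Aug 3, 1899 → Aug 3, 1900: 365 days.
Aug 3, 1900 → Aug 3, 1901: 365 days.
Aug 3, 1901 → Aug 3, 1902: 365 days.
Aug 3, 1902 → Sep 3, 1902: 31 days (August has 31).
Sep 3, 1902 → Oct 3, 1902: 30 days (September has 30).
Oct 3, 1902 → Nov 3, 1902: 31 days (October has 31).
Nov 3, 1902 → Dec 3, 1902: 30 days (November has 30).
Dec 3, 1902 → Jan 3, 1903: 31 days (December has 31).
Jan 3, 1903 → Feb 3, 1903: 31 days (January has 31).
Feb 3, 1903 → Feb 23, 1903: 20 days.
Total: 5316 days.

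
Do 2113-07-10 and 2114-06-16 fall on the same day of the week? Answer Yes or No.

From Jul 10, 2113 to Jun 16, 2114 is 341 days.
341 mod 7 = 5, so they are different weekdays.
(Jul 10, 2113 is a Monday; Jun 16, 2114 is a Saturday.)

No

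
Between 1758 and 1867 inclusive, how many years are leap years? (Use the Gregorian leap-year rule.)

Multiples of 4 in [1758,1867]: 27.
Of those, multiples of 100: 1 (not leap unless ÷400).
Multiples of 400: 0.
Leap years = 27 − 1 + 0 = 26.

26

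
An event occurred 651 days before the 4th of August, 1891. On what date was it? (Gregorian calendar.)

−365 (one year) → Aug 4, 1890 (286 left).
−4 → Jul 31, 1890 (end of Jul, 31 days; 282 left).
−31 → Jun 30, 1890 (end of Jun, 30 days; 251 left).
−30 → May 31, 1890 (end of May, 31 days; 221 left).
−31 → Apr 30, 1890 (end of Apr, 30 days; 190 left).
−30 → Mar 31, 1890 (end of Mar, 31 days; 160 left).
−31 → Feb 28, 1890 (end of Feb, 28 days; 129 left).
−28 → Jan 31, 1890 (end of Jan, 31 days; 101 left).
−31 → Dec 31, 1889 (end of Dec, 31 days; 70 left).
−31 → Nov 30, 1889 (end of Nov, 30 days; 39 left).
−30 → Oct 31, 1889 (end of Oct, 31 days; 9 left).
−9 → Oct 22, 1889.

October 22, 1889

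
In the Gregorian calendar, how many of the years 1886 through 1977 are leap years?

22

Multiples of 4 in [1886,1977]: 23.
Of those, multiples of 100: 1 (not leap unless ÷400).
Multiples of 400: 0.
Leap years = 23 − 1 + 0 = 22.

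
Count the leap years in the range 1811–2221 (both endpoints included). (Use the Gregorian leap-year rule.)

100

Multiples of 4 in [1811,2221]: 103.
Of those, multiples of 100: 4 (not leap unless ÷400).
Multiples of 400: 1.
Leap years = 103 − 4 + 1 = 100.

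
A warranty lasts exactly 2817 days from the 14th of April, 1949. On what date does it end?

December 30, 1956

+365 (one year) → Apr 14, 1950 (2452 left).
+365 (one year) → Apr 14, 1951 (2087 left).
+366 (one year; includes Feb 29, 1952) → Apr 14, 1952 (1721 left).
+365 (one year) → Apr 14, 1953 (1356 left).
+365 (one year) → Apr 14, 1954 (991 left).
+365 (one year) → Apr 14, 1955 (626 left).
+366 (one year; includes Feb 29, 1956) → Apr 14, 1956 (260 left).
Apr has 30 days: +17 → May 1, 1956 (243 left).
May has 31 days: +31 → Jun 1, 1956 (212 left).
Jun has 30 days: +30 → Jul 1, 1956 (182 left).
Jul has 31 days: +31 → Aug 1, 1956 (151 left).
Aug has 31 days: +31 → Sep 1, 1956 (120 left).
Sep has 30 days: +30 → Oct 1, 1956 (90 left).
Oct has 31 days: +31 → Nov 1, 1956 (59 left).
Nov has 30 days: +30 → Dec 1, 1956 (29 left).
+29 → Dec 30, 1956.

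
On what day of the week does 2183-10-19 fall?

Doomsday rule: the anchor day for the 2100s is Sunday. For year 83: 83÷12 = 6 r 11, and 11÷4 = 2, so 6+11+2 = 19.
Sunday + 19 ≡ Friday — that's 2183's doomsday.
In October the doomsday date is Oct 10.
Oct 19 is 9 days after Oct 10; 9 mod 7 = 2, so Friday + 2 = Sunday.

Sunday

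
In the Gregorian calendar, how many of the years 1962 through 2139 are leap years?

43

Multiples of 4 in [1962,2139]: 44.
Of those, multiples of 100: 2 (not leap unless ÷400).
Multiples of 400: 1.
Leap years = 44 − 2 + 1 = 43.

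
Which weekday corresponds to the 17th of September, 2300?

Doomsday rule: the anchor day for the 2300s is Wednesday. For year 00: 0÷12 = 0 r 0, and 0÷4 = 0, so 0+0+0 = 0.
Wednesday + 0 ≡ Wednesday — that's 2300's doomsday.
In September the doomsday date is Sep 5.
Sep 17 is 12 days after Sep 5; 12 mod 7 = 5, so Wednesday + 5 = Monday.

Monday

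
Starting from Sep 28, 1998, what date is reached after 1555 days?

December 31, 2002

+365 (one year) → Sep 28, 1999 (1190 left).
+366 (one year; includes Feb 29, 2000) → Sep 28, 2000 (824 left).
+365 (one year) → Sep 28, 2001 (459 left).
+365 (one year) → Sep 28, 2002 (94 left).
Sep has 30 days: +3 → Oct 1, 2002 (91 left).
Oct has 31 days: +31 → Nov 1, 2002 (60 left).
Nov has 30 days: +30 → Dec 1, 2002 (30 left).
+30 → Dec 31, 2002.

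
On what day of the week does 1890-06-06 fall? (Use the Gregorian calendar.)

Doomsday rule: the anchor day for the 1800s is Friday. For year 90: 90÷12 = 7 r 6, and 6÷4 = 1, so 7+6+1 = 14.
Friday + 14 ≡ Friday — that's 1890's doomsday.
In June the doomsday date is Jun 6.
Jun 6 is the doomsday itself: Friday.

Friday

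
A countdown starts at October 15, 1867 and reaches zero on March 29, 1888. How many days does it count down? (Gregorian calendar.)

Oct 15, 1867 → Oct 15, 1868: 366 days (Feb 29, 1868 is in that span).
Oct 15, 1868 → Oct 15, 1869: 365 days.
Oct 15, 1869 → Oct 15, 1870: 365 days.
Oct 15, 1870 → Oct 15, 1871: 365 days.
Oct 15, 1871 → Oct 15, 1872: 366 days (Feb 29, 1872 is in that span).
Oct 15, 1872 → Oct 15, 1873: 365 days.
Oct 15, 1873 → Oct 15, 1874: 365 days.
Oct 15, 1874 → Oct 15, 1875: 365 days.
Oct 15, 1875 → Oct 15, 1876: 366 days (Feb 29, 1876 is in that span).
Oct 15, 1876 → Oct 15, 1877: 365 days.
Oct 15, 1877 → Oct 15, 1878: 365 days.
Oct 15, 1878 → Oct 15, 1879: 365 days.
Oct 15, 1879 → Oct 15, 1880: 366 days (Feb 29, 1880 is in that span).
Oct 15, 1880 → Oct 15, 1881: 365 days.
Oct 15, 1881 → Oct 15, 1882: 365 days.
Oct 15, 1882 → Oct 15, 1883: 365 days.
Oct 15, 1883 → Oct 15, 1884: 366 days (Feb 29, 1884 is in that span).
Oct 15, 1884 → Oct 15, 1885: 365 days.
Oct 15, 1885 → Oct 15, 1886: 365 days.
Oct 15, 1886 → Oct 15, 1887: 365 days.
Oct 15, 1887 → Nov 15, 1887: 31 days (October has 31).
Nov 15, 1887 → Dec 15, 1887: 30 days (November has 30).
Dec 15, 1887 → Jan 15, 1888: 31 days (December has 31).
Jan 15, 1888 → Feb 15, 1888: 31 days (January has 31).
Feb 15, 1888 → Mar 15, 1888: 29 days (February has 29).
Mar 15, 1888 → Mar 29, 1888: 14 days.
Total: 7471 days.

7471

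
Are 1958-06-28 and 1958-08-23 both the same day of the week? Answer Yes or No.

Yes

From Jun 28, 1958 to Aug 23, 1958 is 56 days.
56 mod 7 = 0, so they are the same weekday.
(Jun 28, 1958 is a Saturday; Aug 23, 1958 is a Saturday.)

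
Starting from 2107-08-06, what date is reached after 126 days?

Aug has 31 days: +26 → Sep 1, 2107 (100 left).
Sep has 30 days: +30 → Oct 1, 2107 (70 left).
Oct has 31 days: +31 → Nov 1, 2107 (39 left).
Nov has 30 days: +30 → Dec 1, 2107 (9 left).
+9 → Dec 10, 2107.

December 10, 2107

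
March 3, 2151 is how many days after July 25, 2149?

Jul 25, 2149 → Jul 25, 2150: 365 days.
Jul 25, 2150 → Aug 25, 2150: 31 days (July has 31).
Aug 25, 2150 → Sep 25, 2150: 31 days (August has 31).
Sep 25, 2150 → Oct 25, 2150: 30 days (September has 30).
Oct 25, 2150 → Nov 25, 2150: 31 days (October has 31).
Nov 25, 2150 → Dec 25, 2150: 30 days (November has 30).
Dec 25, 2150 → Jan 25, 2151: 31 days (December has 31).
Jan 25, 2151 → Feb 25, 2151: 31 days (January has 31).
Feb 25, 2151 → Mar 3, 2151: 6 days.
Total: 586 days.

586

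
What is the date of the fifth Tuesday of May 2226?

May 30, 2226

May 1, 2226 is a Monday.
The first Tuesday is therefore May 2 (1 days later).
The fifth Tuesday is 2 + 4×7 = May 30.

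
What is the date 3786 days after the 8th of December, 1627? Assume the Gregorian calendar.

April 20, 1638

+366 (one year; includes Feb 29, 1628) → Dec 8, 1628 (3420 left).
+365 (one year) → Dec 8, 1629 (3055 left).
+365 (one year) → Dec 8, 1630 (2690 left).
+365 (one year) → Dec 8, 1631 (2325 left).
+366 (one year; includes Feb 29, 1632) → Dec 8, 1632 (1959 left).
+365 (one year) → Dec 8, 1633 (1594 left).
+365 (one year) → Dec 8, 1634 (1229 left).
+365 (one year) → Dec 8, 1635 (864 left).
+366 (one year; includes Feb 29, 1636) → Dec 8, 1636 (498 left).
+365 (one year) → Dec 8, 1637 (133 left).
Dec has 31 days: +24 → Jan 1, 1638 (109 left).
Jan has 31 days: +31 → Feb 1, 1638 (78 left).
Feb has 28 days: +28 → Mar 1, 1638 (50 left).
Mar has 31 days: +31 → Apr 1, 1638 (19 left).
+19 → Apr 20, 1638.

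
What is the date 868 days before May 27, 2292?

−366 (one year; includes Feb 29, 2292) → May 27, 2291 (502 left).
−365 (one year) → May 27, 2290 (137 left).
−27 → Apr 30, 2290 (end of Apr, 30 days; 110 left).
−30 → Mar 31, 2290 (end of Mar, 31 days; 80 left).
−31 → Feb 28, 2290 (end of Feb, 28 days; 49 left).
−28 → Jan 31, 2290 (end of Jan, 31 days; 21 left).
−21 → Jan 10, 2290.

January 10, 2290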